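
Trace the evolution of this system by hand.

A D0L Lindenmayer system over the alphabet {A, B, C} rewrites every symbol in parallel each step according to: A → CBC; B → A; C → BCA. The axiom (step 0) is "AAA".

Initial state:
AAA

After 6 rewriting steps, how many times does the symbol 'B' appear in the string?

t=0: AAA
t=1: CBCCBCCBC
t=2: BCAABCABCAABCABCAABCA
t=3: ABCACBCCBCABCACBCABCACBCCBCABCACBCABCACBCCBCABCACBC
t=4: CBCABCACBCBCAABCABCAABCACBCABCACBCBCAABCACBCABCACBCBCAABCA…CBCABCACBCBCAABCACBCABCACBCBCAABCABCAABCACBCABCACBCBCAABCA  (len 123)
t=5: BCAABCACBCABCACBCBCAABCAABCACBCCBCABCACBCABCACBCCBCABCACBC…ABCACBCCBCABCACBCBCAABCACBCABCACBCBCAABCAABCACBCCBCABCACBC  (len 297)
t=6: ABCACBCCBCABCACBCBCAABCACBCABCACBCBCAABCAABCACBCCBCABCACBC…ABCACBCCBCABCACBCCBCABCACBCBCAABCABCAABCACBCABCACBCBCAABCA  (len 717)

210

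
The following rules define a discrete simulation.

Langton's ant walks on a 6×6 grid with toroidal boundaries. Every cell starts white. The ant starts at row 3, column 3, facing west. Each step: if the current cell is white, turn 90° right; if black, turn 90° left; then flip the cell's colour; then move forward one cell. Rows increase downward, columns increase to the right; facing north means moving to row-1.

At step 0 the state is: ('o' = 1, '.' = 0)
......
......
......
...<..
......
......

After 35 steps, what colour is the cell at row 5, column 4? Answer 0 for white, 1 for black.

gen 0: ......
......
......
...<..
......
......
gen 1: ......
......
...^..
...o..
......
......
gen 2: ......
......
...o>.
...o..
......
......
gen 3: ......
......
...oo.
...ov.
......
......
gen 4: ......
......
...oo.
...<o.
......
......
gen 5: ......
......
...oo.
....o.
...v..
......
gen 6: ......
......
...oo.
....o.
..<o..
......
gen 7: ......
......
...oo.
..^.o.
..oo..
......
gen 8: ......
......
...oo.
..o>o.
..oo..
......
gen 9: ......
......
...oo.
..ooo.
..ov..
......
gen 10: ......
......
...oo.
..ooo.
..o.>.
......
gen 11: ......
......
...oo.
..ooo.
..o.o.
....v.
gen 12: ......
......
...oo.
..ooo.
..o.o.
...<o.
gen 13: ......
......
...oo.
..ooo.
..o^o.
...oo.
gen 14: ......
......
...oo.
..ooo.
..oo>.
...oo.
gen 15: ......
......
...oo.
..oo^.
..oo..
...oo.
gen 16: ......
......
...oo.
..o<..
..oo..
...oo.
gen 17: ......
......
...oo.
..o...
..ov..
...oo.
gen 18: ......
......
...oo.
..o...
..o.>.
...oo.
gen 19: ......
......
...oo.
..o...
..o.o.
...ov.
gen 20: ......
......
...oo.
..o...
..o.o.
...o.>
gen 21: .....v
......
...oo.
..o...
..o.o.
...o.o
gen 22: ....<o
......
...oo.
..o...
..o.o.
...o.o
gen 23: ....oo
......
...oo.
..o...
..o.o.
...o^o
gen 24: ....oo
......
...oo.
..o...
..o.o.
...oo>
gen 25: ....oo
......
...oo.
..o...
..o.o^
...oo.
gen 26: ....oo
......
...oo.
..o...
>.o.oo
...oo.
gen 27: ....oo
......
...oo.
..o...
o.o.oo
v..oo.
gen 28: ....oo
......
...oo.
..o...
o.o.oo
o..oo<
gen 29: ....oo
......
...oo.
..o...
o.o.o^
o..ooo
gen 30: ....oo
......
...oo.
..o...
o.o.<.
o..ooo
gen 31: ....oo
......
...oo.
..o...
o.o...
o..ovo
gen 32: ....oo
......
...oo.
..o...
o.o...
o..o.>
gen 33: ....oo
......
...oo.
..o...
o.o..^
o..o..
gen 34: ....oo
......
...oo.
..o...
>.o..o
o..o..
gen 35: ....oo
......
...oo.
^.o...
..o..o
o..o..

0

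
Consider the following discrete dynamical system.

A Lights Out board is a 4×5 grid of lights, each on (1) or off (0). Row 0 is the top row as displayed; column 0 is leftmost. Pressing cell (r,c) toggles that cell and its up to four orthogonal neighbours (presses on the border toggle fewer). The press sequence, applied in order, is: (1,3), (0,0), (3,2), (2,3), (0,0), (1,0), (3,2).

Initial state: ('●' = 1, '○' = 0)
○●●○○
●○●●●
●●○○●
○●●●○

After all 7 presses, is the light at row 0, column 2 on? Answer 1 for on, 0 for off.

1

0) ○●●○○
●○●●●
●●○○●
○●●●○
1) ○●●●○
●○○○○
●●○●●
○●●●○
2) ●○●●○
○○○○○
●●○●●
○●●●○
3) ●○●●○
○○○○○
●●●●●
○○○○○
4) ●○●●○
○○○●○
●●○○○
○○○●○
5) ○●●●○
●○○●○
●●○○○
○○○●○
6) ●●●●○
○●○●○
○●○○○
○○○●○
7) ●●●●○
○●○●○
○●●○○
○●●○○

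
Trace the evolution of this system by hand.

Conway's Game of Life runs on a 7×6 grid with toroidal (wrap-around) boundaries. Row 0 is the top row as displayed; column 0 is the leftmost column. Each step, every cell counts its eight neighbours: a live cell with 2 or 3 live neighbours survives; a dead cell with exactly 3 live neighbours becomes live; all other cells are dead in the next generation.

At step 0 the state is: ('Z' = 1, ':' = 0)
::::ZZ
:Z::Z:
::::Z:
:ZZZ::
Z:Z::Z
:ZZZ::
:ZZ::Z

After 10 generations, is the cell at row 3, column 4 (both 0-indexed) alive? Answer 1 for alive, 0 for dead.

k=0  ::::ZZ
:Z::Z:
::::Z:
:ZZZ::
Z:Z::Z
:ZZZ::
:ZZ::Z
k=1  :ZZZZZ
:::ZZ:
:Z::Z:
ZZZZZZ
Z:::Z:
:::ZZZ
:Z:::Z
k=2  :Z:::Z
ZZ::::
:Z::::
::Z:::
::::::
:::Z::
:Z::::
k=3  :ZZ:::
:ZZ:::
ZZZ:::
::::::
::::::
::::::
Z:Z:::
k=4  Z::Z::
:::Z::
Z:Z:::
:Z::::
::::::
::::::
::Z:::
k=5  ::ZZ::
:ZZZ::
:ZZ:::
:Z::::
::::::
::::::
::::::
k=6  :Z:Z::
::::::
Z::Z::
:ZZ:::
::::::
::::::
::::::
k=7  ::::::
::Z:::
:ZZ:::
:ZZ:::
::::::
::::::
::::::
k=8  ::::::
:ZZ:::
:::Z::
:ZZ:::
::::::
::::::
::::::
k=9  ::::::
::Z:::
:::Z::
::Z:::
::::::
::::::
::::::
k=10  ::::::
::::::
::ZZ::
::::::
::::::
::::::
::::::

0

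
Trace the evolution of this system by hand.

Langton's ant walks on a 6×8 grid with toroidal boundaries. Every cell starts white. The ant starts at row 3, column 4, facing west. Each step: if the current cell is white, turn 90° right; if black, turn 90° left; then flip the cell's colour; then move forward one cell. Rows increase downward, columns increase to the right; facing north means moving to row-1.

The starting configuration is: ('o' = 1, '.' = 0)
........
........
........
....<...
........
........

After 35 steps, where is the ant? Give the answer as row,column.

3,7

0) ........
........
........
....<...
........
........
1) ........
........
....^...
....o...
........
........
2) ........
........
....o>..
....o...
........
........
3) ........
........
....oo..
....ov..
........
........
4) ........
........
....oo..
....<o..
........
........
5) ........
........
....oo..
.....o..
....v...
........
6) ........
........
....oo..
.....o..
...<o...
........
7) ........
........
....oo..
...^.o..
...oo...
........
8) ........
........
....oo..
...o>o..
...oo...
........
9) ........
........
....oo..
...ooo..
...ov...
........
10) ........
........
....oo..
...ooo..
...o.>..
........
11) ........
........
....oo..
...ooo..
...o.o..
.....v..
12) ........
........
....oo..
...ooo..
...o.o..
....<o..
13) ........
........
....oo..
...ooo..
...o^o..
....oo..
14) ........
........
....oo..
...ooo..
...oo>..
....oo..
15) ........
........
....oo..
...oo^..
...oo...
....oo..
16) ........
........
....oo..
...o<...
...oo...
....oo..
17) ........
........
....oo..
...o....
...ov...
....oo..
18) ........
........
....oo..
...o....
...o.>..
....oo..
19) ........
........
....oo..
...o....
...o.o..
....ov..
20) ........
........
....oo..
...o....
...o.o..
....o.>.
21) ......v.
........
....oo..
...o....
...o.o..
....o.o.
22) .....<o.
........
....oo..
...o....
...o.o..
....o.o.
23) .....oo.
........
....oo..
...o....
...o.o..
....o^o.
24) .....oo.
........
....oo..
...o....
...o.o..
....oo>.
25) .....oo.
........
....oo..
...o....
...o.o^.
....oo..
26) .....oo.
........
....oo..
...o....
...o.oo>
....oo..
27) .....oo.
........
....oo..
...o....
...o.ooo
....oo.v
28) .....oo.
........
....oo..
...o....
...o.ooo
....oo<o
29) .....oo.
........
....oo..
...o....
...o.o^o
....oooo
30) .....oo.
........
....oo..
...o....
...o.<.o
....oooo
31) .....oo.
........
....oo..
...o....
...o...o
....ovoo
32) .....oo.
........
....oo..
...o....
...o...o
....o.>o
33) .....oo.
........
....oo..
...o....
...o..^o
....o..o
34) .....oo.
........
....oo..
...o....
...o..o>
....o..o
35) .....oo.
........
....oo..
...o...^
...o..o.
....o..o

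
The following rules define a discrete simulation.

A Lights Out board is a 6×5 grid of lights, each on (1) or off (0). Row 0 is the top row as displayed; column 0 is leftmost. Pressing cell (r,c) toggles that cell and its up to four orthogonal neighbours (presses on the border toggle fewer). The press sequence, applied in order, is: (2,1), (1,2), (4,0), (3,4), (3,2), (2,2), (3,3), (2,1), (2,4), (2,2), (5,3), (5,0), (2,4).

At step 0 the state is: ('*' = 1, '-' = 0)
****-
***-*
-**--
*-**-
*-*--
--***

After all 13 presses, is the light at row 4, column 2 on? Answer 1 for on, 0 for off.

0

gen 0: ****-
***-*
-**--
*-**-
*-*--
--***
gen 1: ****-
*-*-*
*----
****-
*-*--
--***
gen 2: **-*-
**-**
*-*--
****-
*-*--
--***
gen 3: **-*-
**-**
*-*--
-***-
-**--
*-***
gen 4: **-*-
**-**
*-*-*
-**-*
-**-*
*-***
gen 5: **-*-
**-**
*---*
---**
-*--*
*-***
gen 6: **-*-
*****
*****
--***
-*--*
*-***
gen 7: **-*-
*****
***-*
-----
-*-**
*-***
gen 8: **-*-
*-***
----*
-*---
-*-**
*-***
gen 9: **-*-
*-**-
---*-
-*--*
-*-**
*-***
gen 10: **-*-
*--*-
-**--
-**-*
-*-**
*-***
gen 11: **-*-
*--*-
-**--
-**-*
-*--*
*----
gen 12: **-*-
*--*-
-**--
-**-*
**--*
-*---
gen 13: **-*-
*--**
-****
-**--
**--*
-*---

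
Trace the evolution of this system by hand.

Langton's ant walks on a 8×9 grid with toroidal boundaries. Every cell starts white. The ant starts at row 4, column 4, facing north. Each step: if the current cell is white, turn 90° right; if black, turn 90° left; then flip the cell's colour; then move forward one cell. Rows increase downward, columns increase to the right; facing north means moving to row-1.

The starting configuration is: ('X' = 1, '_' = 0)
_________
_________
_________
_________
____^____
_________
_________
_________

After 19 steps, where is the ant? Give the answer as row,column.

5,2

t=0: _________
_________
_________
_________
____^____
_________
_________
_________
t=1: _________
_________
_________
_________
____X>___
_________
_________
_________
t=2: _________
_________
_________
_________
____XX___
_____v___
_________
_________
t=3: _________
_________
_________
_________
____XX___
____<X___
_________
_________
t=4: _________
_________
_________
_________
____^X___
____XX___
_________
_________
t=5: _________
_________
_________
_________
___<_X___
____XX___
_________
_________
t=6: _________
_________
_________
___^_____
___X_X___
____XX___
_________
_________
t=7: _________
_________
_________
___X>____
___X_X___
____XX___
_________
_________
t=8: _________
_________
_________
___XX____
___XvX___
____XX___
_________
_________
t=9: _________
_________
_________
___XX____
___<XX___
____XX___
_________
_________
t=10: _________
_________
_________
___XX____
____XX___
___vXX___
_________
_________
t=11: _________
_________
_________
___XX____
____XX___
__<XXX___
_________
_________
t=12: _________
_________
_________
___XX____
__^_XX___
__XXXX___
_________
_________
t=13: _________
_________
_________
___XX____
__X>XX___
__XXXX___
_________
_________
t=14: _________
_________
_________
___XX____
__XXXX___
__XvXX___
_________
_________
t=15: _________
_________
_________
___XX____
__XXXX___
__X_>X___
_________
_________
t=16: _________
_________
_________
___XX____
__XX^X___
__X__X___
_________
_________
t=17: _________
_________
_________
___XX____
__X<_X___
__X__X___
_________
_________
t=18: _________
_________
_________
___XX____
__X__X___
__Xv_X___
_________
_________
t=19: _________
_________
_________
___XX____
__X__X___
__<X_X___
_________
_________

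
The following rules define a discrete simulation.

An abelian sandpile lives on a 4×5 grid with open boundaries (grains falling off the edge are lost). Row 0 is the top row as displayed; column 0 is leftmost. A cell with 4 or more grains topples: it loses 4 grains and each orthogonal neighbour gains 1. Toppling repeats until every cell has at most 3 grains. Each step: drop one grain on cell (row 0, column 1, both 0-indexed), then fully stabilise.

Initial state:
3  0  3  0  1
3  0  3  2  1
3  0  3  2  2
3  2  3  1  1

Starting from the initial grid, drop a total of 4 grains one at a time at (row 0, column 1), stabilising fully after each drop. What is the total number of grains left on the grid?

t=0: 3  0  3  0  1
3  0  3  2  1
3  0  3  2  2
3  2  3  1  1
t=1: 3  1  3  0  1
3  0  3  2  1
3  0  3  2  2
3  2  3  1  1
t=2: 3  2  3  0  1
3  0  3  2  1
3  0  3  2  2
3  2  3  1  1
t=3: 3  3  3  0  1
3  0  3  2  1
3  0  3  2  2
3  2  3  1  1
t=4: 1  2  1  1  1
1  3  1  3  1
1  3  1  3  2
1  0  1  2  1

30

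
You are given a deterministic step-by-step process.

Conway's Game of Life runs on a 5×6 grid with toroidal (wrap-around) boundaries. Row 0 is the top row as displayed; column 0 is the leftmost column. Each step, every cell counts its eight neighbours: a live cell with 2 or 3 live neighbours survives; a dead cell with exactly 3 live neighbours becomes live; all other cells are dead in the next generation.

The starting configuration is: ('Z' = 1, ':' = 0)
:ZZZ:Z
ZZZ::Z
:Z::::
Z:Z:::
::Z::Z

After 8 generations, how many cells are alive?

gen 0: :ZZZ:Z
ZZZ::Z
:Z::::
Z:Z:::
::Z::Z
gen 1: :::Z:Z
:::ZZZ
:::::Z
Z:Z:::
::::ZZ
gen 2: Z::Z::
Z::Z:Z
Z::Z:Z
Z:::Z:
Z::ZZZ
gen 3: :ZZZ::
:ZZZ::
:Z:Z::
:Z::::
ZZ:Z::
gen 4: ::::Z:
Z:::Z:
ZZ:Z::
:Z::::
Z::Z::
gen 5: :::ZZ:
ZZ:ZZ:
ZZZ::Z
:Z::::
::::::
gen 6: ::ZZZZ
::::::
:::ZZZ
:ZZ:::
::::::
gen 7: :::ZZ:
::Z:::
::ZZZ:
::ZZZ:
:Z::Z:
gen 8: ::ZZZ:
::Z:::
:Z::Z:
:Z:::Z
:::::Z

9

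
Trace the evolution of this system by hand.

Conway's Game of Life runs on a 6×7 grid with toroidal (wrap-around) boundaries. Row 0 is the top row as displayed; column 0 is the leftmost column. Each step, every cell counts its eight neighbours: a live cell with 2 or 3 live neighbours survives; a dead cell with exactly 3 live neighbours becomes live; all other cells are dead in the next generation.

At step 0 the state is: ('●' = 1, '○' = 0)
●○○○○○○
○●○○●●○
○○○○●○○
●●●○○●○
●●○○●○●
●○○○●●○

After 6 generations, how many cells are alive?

step 0: ●○○○○○○
○●○○●●○
○○○○●○○
●●●○○●○
●●○○●○●
●○○○●●○
step 1: ●●○○○○○
○○○○●●○
●○●●●○●
○○●●●●○
○○●●●○○
○○○○●●○
step 2: ○○○○○○●
○○●○●●○
○●●○○○●
○○○○○○●
○○●○○○○
○●●○●●○
step 3: ○●●○○○●
●●●●○●●
●●●●○○●
●●●○○○○
○●●●○●○
○●●●○●○
step 4: ○○○○○○○
○○○○●●○
○○○○●●○
○○○○●○○
○○○○○○●
○○○○○●●
step 5: ○○○○●○●
○○○○●●○
○○○●○○○
○○○○●○○
○○○○○○●
○○○○○●●
step 6: ○○○○●○●
○○○●●●○
○○○●○●○
○○○○○○○
○○○○○○●
●○○○○○●

10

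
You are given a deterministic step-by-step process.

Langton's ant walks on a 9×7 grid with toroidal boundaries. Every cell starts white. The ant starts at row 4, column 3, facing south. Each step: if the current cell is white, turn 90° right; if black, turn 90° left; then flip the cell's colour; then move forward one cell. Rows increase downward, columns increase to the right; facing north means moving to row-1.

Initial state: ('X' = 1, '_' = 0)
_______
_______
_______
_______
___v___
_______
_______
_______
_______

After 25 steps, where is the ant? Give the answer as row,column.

2,4

gen 0: _______
_______
_______
_______
___v___
_______
_______
_______
_______
gen 1: _______
_______
_______
_______
__<X___
_______
_______
_______
_______
gen 2: _______
_______
_______
__^____
__XX___
_______
_______
_______
_______
gen 3: _______
_______
_______
__X>___
__XX___
_______
_______
_______
_______
gen 4: _______
_______
_______
__XX___
__Xv___
_______
_______
_______
_______
gen 5: _______
_______
_______
__XX___
__X_>__
_______
_______
_______
_______
gen 6: _______
_______
_______
__XX___
__X_X__
____v__
_______
_______
_______
gen 7: _______
_______
_______
__XX___
__X_X__
___<X__
_______
_______
_______
gen 8: _______
_______
_______
__XX___
__X^X__
___XX__
_______
_______
_______
gen 9: _______
_______
_______
__XX___
__XX>__
___XX__
_______
_______
_______
gen 10: _______
_______
_______
__XX^__
__XX___
___XX__
_______
_______
_______
gen 11: _______
_______
_______
__XXX>_
__XX___
___XX__
_______
_______
_______
gen 12: _______
_______
_______
__XXXX_
__XX_v_
___XX__
_______
_______
_______
gen 13: _______
_______
_______
__XXXX_
__XX<X_
___XX__
_______
_______
_______
gen 14: _______
_______
_______
__XX^X_
__XXXX_
___XX__
_______
_______
_______
gen 15: _______
_______
_______
__X<_X_
__XXXX_
___XX__
_______
_______
_______
gen 16: _______
_______
_______
__X__X_
__XvXX_
___XX__
_______
_______
_______
gen 17: _______
_______
_______
__X__X_
__X_>X_
___XX__
_______
_______
_______
gen 18: _______
_______
_______
__X_^X_
__X__X_
___XX__
_______
_______
_______
gen 19: _______
_______
_______
__X_X>_
__X__X_
___XX__
_______
_______
_______
gen 20: _______
_______
_____^_
__X_X__
__X__X_
___XX__
_______
_______
_______
gen 21: _______
_______
_____X>
__X_X__
__X__X_
___XX__
_______
_______
_______
gen 22: _______
_______
_____XX
__X_X_v
__X__X_
___XX__
_______
_______
_______
gen 23: _______
_______
_____XX
__X_X<X
__X__X_
___XX__
_______
_______
_______
gen 24: _______
_______
_____^X
__X_XXX
__X__X_
___XX__
_______
_______
_______
gen 25: _______
_______
____<_X
__X_XXX
__X__X_
___XX__
_______
_______
_______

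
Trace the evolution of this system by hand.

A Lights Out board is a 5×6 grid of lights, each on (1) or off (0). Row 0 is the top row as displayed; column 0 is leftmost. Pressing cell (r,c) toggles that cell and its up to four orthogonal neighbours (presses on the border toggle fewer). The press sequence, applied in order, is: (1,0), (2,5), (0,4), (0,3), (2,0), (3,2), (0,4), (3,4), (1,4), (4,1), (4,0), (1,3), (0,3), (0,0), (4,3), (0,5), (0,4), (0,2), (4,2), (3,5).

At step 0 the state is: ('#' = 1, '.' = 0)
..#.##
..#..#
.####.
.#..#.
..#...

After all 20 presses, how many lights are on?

13

k=0  ..#.##
..#..#
.####.
.#..#.
..#...
k=1  #.#.##
###..#
#####.
.#..#.
..#...
k=2  #.#.##
###...
####.#
.#..##
..#...
k=3  #.##..
###.#.
####.#
.#..##
..#...
k=4  #...#.
#####.
####.#
.#..##
..#...
k=5  #...#.
.####.
..##.#
##..##
..#...
k=6  #...#.
.####.
...#.#
#.####
......
k=7  #..#.#
.###..
...#.#
#.####
......
k=8  #..#.#
.###..
...###
#.#...
....#.
k=9  #..###
.##.##
...#.#
#.#...
....#.
k=10  #..###
.##.##
...#.#
###...
###.#.
k=11  #..###
.##.##
...#.#
.##...
..#.#.
k=12  #...##
.#.#.#
.....#
.##...
..#.#.
k=13  #.##.#
.#...#
.....#
.##...
..#.#.
k=14  .###.#
##...#
.....#
.##...
..#.#.
k=15  .###.#
##...#
.....#
.###..
...#..
k=16  .####.
##....
.....#
.###..
...#..
k=17  .##..#
##..#.
.....#
.###..
...#..
k=18  ...#.#
###.#.
.....#
.###..
...#..
k=19  ...#.#
###.#.
.....#
.#.#..
.##...
k=20  ...#.#
###.#.
......
.#.###
.##..#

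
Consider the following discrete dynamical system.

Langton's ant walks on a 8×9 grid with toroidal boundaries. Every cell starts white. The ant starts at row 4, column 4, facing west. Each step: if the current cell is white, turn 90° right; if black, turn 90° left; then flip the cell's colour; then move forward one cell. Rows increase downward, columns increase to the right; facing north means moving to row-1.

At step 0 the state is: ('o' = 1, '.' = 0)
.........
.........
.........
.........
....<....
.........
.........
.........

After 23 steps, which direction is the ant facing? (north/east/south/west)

north

[0] .........
.........
.........
.........
....<....
.........
.........
.........
[1] .........
.........
.........
....^....
....o....
.........
.........
.........
[2] .........
.........
.........
....o>...
....o....
.........
.........
.........
[3] .........
.........
.........
....oo...
....ov...
.........
.........
.........
[4] .........
.........
.........
....oo...
....<o...
.........
.........
.........
[5] .........
.........
.........
....oo...
.....o...
....v....
.........
.........
[6] .........
.........
.........
....oo...
.....o...
...<o....
.........
.........
[7] .........
.........
.........
....oo...
...^.o...
...oo....
.........
.........
[8] .........
.........
.........
....oo...
...o>o...
...oo....
.........
.........
[9] .........
.........
.........
....oo...
...ooo...
...ov....
.........
.........
[10] .........
.........
.........
....oo...
...ooo...
...o.>...
.........
.........
[11] .........
.........
.........
....oo...
...ooo...
...o.o...
.....v...
.........
[12] .........
.........
.........
....oo...
...ooo...
...o.o...
....<o...
.........
[13] .........
.........
.........
....oo...
...ooo...
...o^o...
....oo...
.........
[14] .........
.........
.........
....oo...
...ooo...
...oo>...
....oo...
.........
[15] .........
.........
.........
....oo...
...oo^...
...oo....
....oo...
.........
[16] .........
.........
.........
....oo...
...o<....
...oo....
....oo...
.........
[17] .........
.........
.........
....oo...
...o.....
...ov....
....oo...
.........
[18] .........
.........
.........
....oo...
...o.....
...o.>...
....oo...
.........
[19] .........
.........
.........
....oo...
...o.....
...o.o...
....ov...
.........
[20] .........
.........
.........
....oo...
...o.....
...o.o...
....o.>..
.........
[21] .........
.........
.........
....oo...
...o.....
...o.o...
....o.o..
......v..
[22] .........
.........
.........
....oo...
...o.....
...o.o...
....o.o..
.....<o..
[23] .........
.........
.........
....oo...
...o.....
...o.o...
....o^o..
.....oo..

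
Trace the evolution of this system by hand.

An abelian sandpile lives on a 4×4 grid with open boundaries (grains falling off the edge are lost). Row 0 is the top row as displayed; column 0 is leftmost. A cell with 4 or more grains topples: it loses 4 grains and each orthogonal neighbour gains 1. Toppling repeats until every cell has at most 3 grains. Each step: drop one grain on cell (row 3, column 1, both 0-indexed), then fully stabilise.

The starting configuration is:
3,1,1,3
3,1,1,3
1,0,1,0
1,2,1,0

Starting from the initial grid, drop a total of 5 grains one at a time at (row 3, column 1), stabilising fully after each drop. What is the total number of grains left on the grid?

gen 0: 3,1,1,3
3,1,1,3
1,0,1,0
1,2,1,0
gen 1: 3,1,1,3
3,1,1,3
1,0,1,0
1,3,1,0
gen 2: 3,1,1,3
3,1,1,3
1,1,1,0
2,0,2,0
gen 3: 3,1,1,3
3,1,1,3
1,1,1,0
2,1,2,0
gen 4: 3,1,1,3
3,1,1,3
1,1,1,0
2,2,2,0
gen 5: 3,1,1,3
3,1,1,3
1,1,1,0
2,3,2,0

26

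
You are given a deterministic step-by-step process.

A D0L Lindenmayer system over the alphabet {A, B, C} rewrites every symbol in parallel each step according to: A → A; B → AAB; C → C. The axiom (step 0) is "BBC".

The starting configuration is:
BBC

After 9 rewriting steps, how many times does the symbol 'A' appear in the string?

36

gen 0: BBC
gen 1: AABAABC
gen 2: AAAABAAAABC
gen 3: AAAAAABAAAAAABC
gen 4: AAAAAAAABAAAAAAAABC
gen 5: AAAAAAAAAABAAAAAAAAAABC
gen 6: AAAAAAAAAAAABAAAAAAAAAAAABC
gen 7: AAAAAAAAAAAAAABAAAAAAAAAAAAAABC
gen 8: AAAAAAAAAAAAAAAABAAAAAAAAAAAAAAAABC
gen 9: AAAAAAAAAAAAAAAAAABAAAAAAAAAAAAAAAAAABC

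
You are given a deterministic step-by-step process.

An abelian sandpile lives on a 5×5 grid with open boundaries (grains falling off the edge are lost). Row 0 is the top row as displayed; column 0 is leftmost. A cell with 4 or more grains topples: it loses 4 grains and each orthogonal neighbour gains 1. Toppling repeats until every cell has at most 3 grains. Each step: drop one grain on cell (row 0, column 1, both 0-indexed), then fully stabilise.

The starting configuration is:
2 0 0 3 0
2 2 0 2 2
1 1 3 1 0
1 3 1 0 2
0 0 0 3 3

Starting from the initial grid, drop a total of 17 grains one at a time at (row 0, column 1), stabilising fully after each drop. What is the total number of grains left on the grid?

0) 2 0 0 3 0
2 2 0 2 2
1 1 3 1 0
1 3 1 0 2
0 0 0 3 3
1) 2 1 0 3 0
2 2 0 2 2
1 1 3 1 0
1 3 1 0 2
0 0 0 3 3
2) 2 2 0 3 0
2 2 0 2 2
1 1 3 1 0
1 3 1 0 2
0 0 0 3 3
3) 2 3 0 3 0
2 2 0 2 2
1 1 3 1 0
1 3 1 0 2
0 0 0 3 3
4) 3 0 1 3 0
2 3 0 2 2
1 1 3 1 0
1 3 1 0 2
0 0 0 3 3
5) 3 1 1 3 0
2 3 0 2 2
1 1 3 1 0
1 3 1 0 2
0 0 0 3 3
6) 3 2 1 3 0
2 3 0 2 2
1 1 3 1 0
1 3 1 0 2
0 0 0 3 3
7) 3 3 1 3 0
2 3 0 2 2
1 1 3 1 0
1 3 1 0 2
0 0 0 3 3
8) 1 2 2 3 0
0 1 1 2 2
2 2 3 1 0
1 3 1 0 2
0 0 0 3 3
9) 1 3 2 3 0
0 1 1 2 2
2 2 3 1 0
1 3 1 0 2
0 0 0 3 3
10) 2 0 3 3 0
0 2 1 2 2
2 2 3 1 0
1 3 1 0 2
0 0 0 3 3
11) 2 1 3 3 0
0 2 1 2 2
2 2 3 1 0
1 3 1 0 2
0 0 0 3 3
12) 2 2 3 3 0
0 2 1 2 2
2 2 3 1 0
1 3 1 0 2
0 0 0 3 3
13) 2 3 3 3 0
0 2 1 2 2
2 2 3 1 0
1 3 1 0 2
0 0 0 3 3
14) 3 1 1 0 1
0 3 2 3 2
2 2 3 1 0
1 3 1 0 2
0 0 0 3 3
15) 3 2 1 0 1
0 3 2 3 2
2 2 3 1 0
1 3 1 0 2
0 0 0 3 3
16) 3 3 1 0 1
0 3 2 3 2
2 2 3 1 0
1 3 1 0 2
0 0 0 3 3
17) 0 2 2 0 1
2 0 3 3 2
2 3 3 1 0
1 3 1 0 2
0 0 0 3 3

37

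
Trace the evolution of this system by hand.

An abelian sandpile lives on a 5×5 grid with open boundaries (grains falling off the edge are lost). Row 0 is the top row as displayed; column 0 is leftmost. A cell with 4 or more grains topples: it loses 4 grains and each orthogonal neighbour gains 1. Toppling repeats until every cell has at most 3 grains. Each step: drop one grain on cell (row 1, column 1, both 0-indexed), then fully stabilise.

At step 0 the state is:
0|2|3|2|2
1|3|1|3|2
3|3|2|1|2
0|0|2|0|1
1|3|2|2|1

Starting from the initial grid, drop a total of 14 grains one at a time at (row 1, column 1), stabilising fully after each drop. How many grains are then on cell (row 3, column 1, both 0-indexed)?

t=0: 0|2|3|2|2
1|3|1|3|2
3|3|2|1|2
0|0|2|0|1
1|3|2|2|1
t=1: 0|3|3|2|2
3|1|2|3|2
0|1|3|1|2
1|1|2|0|1
1|3|2|2|1
t=2: 0|3|3|2|2
3|2|2|3|2
0|1|3|1|2
1|1|2|0|1
1|3|2|2|1
t=3: 0|3|3|2|2
3|3|2|3|2
0|1|3|1|2
1|1|2|0|1
1|3|2|2|1
t=4: 2|1|2|0|3
0|3|2|1|3
1|3|0|3|2
1|1|3|0|1
1|3|2|2|1
t=5: 2|2|2|0|3
1|1|3|1|3
2|0|1|3|2
1|2|3|0|1
1|3|2|2|1
t=6: 2|2|2|0|3
1|2|3|1|3
2|0|1|3|2
1|2|3|0|1
1|3|2|2|1
t=7: 2|2|2|0|3
1|3|3|1|3
2|0|1|3|2
1|2|3|0|1
1|3|2|2|1
t=8: 2|3|3|0|3
2|1|0|2|3
2|1|2|3|2
1|2|3|0|1
1|3|2|2|1
t=9: 2|3|3|0|3
2|2|0|2|3
2|1|2|3|2
1|2|3|0|1
1|3|2|2|1
t=10: 2|3|3|0|3
2|3|0|2|3
2|1|2|3|2
1|2|3|0|1
1|3|2|2|1
t=11: 3|1|0|1|3
3|1|2|2|3
2|2|2|3|2
1|2|3|0|1
1|3|2|2|1
t=12: 3|1|0|1|3
3|2|2|2|3
2|2|2|3|2
1|2|3|0|1
1|3|2|2|1
t=13: 3|1|0|1|3
3|3|2|2|3
2|2|2|3|2
1|2|3|0|1
1|3|2|2|1
t=14: 0|3|0|1|3
1|1|3|2|3
3|3|2|3|2
1|2|3|0|1
1|3|2|2|1

2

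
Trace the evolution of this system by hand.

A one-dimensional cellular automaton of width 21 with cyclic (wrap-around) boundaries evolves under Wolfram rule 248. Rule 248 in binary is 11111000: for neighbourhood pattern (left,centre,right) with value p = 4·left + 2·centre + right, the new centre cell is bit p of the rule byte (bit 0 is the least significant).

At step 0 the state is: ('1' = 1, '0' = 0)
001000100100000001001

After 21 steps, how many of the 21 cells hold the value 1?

[0] 001000100100000001001
[1] 100100010010000000100
[2] 010010001001000000010
[3] 001001000100100000001
[4] 100100100010010000000
[5] 010010010001001000000
[6] 001001001000100100000
[7] 000100100100010010000
[8] 000010010010001001000
[9] 000001001001000100100
[10] 000000100100100010010
[11] 000000010010010001001
[12] 100000001001001000100
[13] 010000000100100100010
[14] 001000000010010010001
[15] 100100000001001001000
[16] 010010000000100100100
[17] 001001000000010010010
[18] 000100100000001001001
[19] 100010010000000100100
[20] 010001001000000010010
[21] 001000100100000001001

5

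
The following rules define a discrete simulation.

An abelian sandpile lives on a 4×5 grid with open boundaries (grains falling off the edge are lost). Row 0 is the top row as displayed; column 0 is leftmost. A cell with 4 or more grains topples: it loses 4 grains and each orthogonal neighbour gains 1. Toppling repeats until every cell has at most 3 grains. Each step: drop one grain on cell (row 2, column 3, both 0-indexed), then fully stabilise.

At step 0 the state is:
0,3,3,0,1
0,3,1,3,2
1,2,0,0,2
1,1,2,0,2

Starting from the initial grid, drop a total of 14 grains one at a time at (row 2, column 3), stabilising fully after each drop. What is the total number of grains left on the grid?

32

gen 0: 0,3,3,0,1
0,3,1,3,2
1,2,0,0,2
1,1,2,0,2
gen 1: 0,3,3,0,1
0,3,1,3,2
1,2,0,1,2
1,1,2,0,2
gen 2: 0,3,3,0,1
0,3,1,3,2
1,2,0,2,2
1,1,2,0,2
gen 3: 0,3,3,0,1
0,3,1,3,2
1,2,0,3,2
1,1,2,0,2
gen 4: 0,3,3,1,1
0,3,2,0,3
1,2,1,1,3
1,1,2,1,2
gen 5: 0,3,3,1,1
0,3,2,0,3
1,2,1,2,3
1,1,2,1,2
gen 6: 0,3,3,1,1
0,3,2,0,3
1,2,1,3,3
1,1,2,1,2
gen 7: 0,3,3,1,2
0,3,2,2,0
1,2,2,1,1
1,1,2,2,3
gen 8: 0,3,3,1,2
0,3,2,2,0
1,2,2,2,1
1,1,2,2,3
gen 9: 0,3,3,1,2
0,3,2,2,0
1,2,2,3,1
1,1,2,2,3
gen 10: 0,3,3,1,2
0,3,2,3,0
1,2,3,0,2
1,1,2,3,3
gen 11: 0,3,3,1,2
0,3,2,3,0
1,2,3,1,2
1,1,2,3,3
gen 12: 0,3,3,1,2
0,3,2,3,0
1,2,3,2,2
1,1,2,3,3
gen 13: 0,3,3,1,2
0,3,2,3,0
1,2,3,3,2
1,1,2,3,3
gen 14: 1,1,1,3,2
1,2,3,2,2
2,1,0,1,1
1,3,1,3,1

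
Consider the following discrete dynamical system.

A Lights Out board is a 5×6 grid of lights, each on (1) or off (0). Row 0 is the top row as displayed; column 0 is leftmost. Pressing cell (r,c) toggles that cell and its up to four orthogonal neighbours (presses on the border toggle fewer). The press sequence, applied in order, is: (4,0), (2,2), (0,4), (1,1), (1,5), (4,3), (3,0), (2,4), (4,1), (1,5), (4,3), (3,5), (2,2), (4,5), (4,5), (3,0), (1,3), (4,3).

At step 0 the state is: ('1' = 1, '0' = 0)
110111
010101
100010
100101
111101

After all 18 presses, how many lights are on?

12

step 0: 110111
010101
100010
100101
111101
step 1: 110111
010101
100010
000101
001101
step 2: 110111
011101
111110
001101
001101
step 3: 110000
011111
111110
001101
001101
step 4: 100000
100111
101110
001101
001101
step 5: 100001
100100
101111
001101
001101
step 6: 100001
100100
101111
001001
000011
step 7: 100001
100100
001111
111001
100011
step 8: 100001
100110
001000
111011
100011
step 9: 100001
100110
001000
101011
011011
step 10: 100000
100101
001001
101011
011011
step 11: 100000
100101
001001
101111
010101
step 12: 100000
100101
001000
101100
010100
step 13: 100000
101101
010100
100100
010100
step 14: 100000
101101
010100
100101
010111
step 15: 100000
101101
010100
100100
010100
step 16: 100000
101101
110100
010100
110100
step 17: 100100
100011
110000
010100
110100
step 18: 100100
100011
110000
010000
111010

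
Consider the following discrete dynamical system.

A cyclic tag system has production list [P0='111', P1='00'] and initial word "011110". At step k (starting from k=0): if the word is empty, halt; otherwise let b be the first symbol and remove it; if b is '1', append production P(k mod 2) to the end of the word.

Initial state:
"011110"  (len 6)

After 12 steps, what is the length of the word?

12

0) "011110"  (len 6)
1) "11110"  (len 5)
2) "111000"  (len 6)
3) "11000111"  (len 8)
4) "100011100"  (len 9)
5) "00011100111"  (len 11)
6) "0011100111"  (len 10)
7) "011100111"  (len 9)
8) "11100111"  (len 8)
9) "1100111111"  (len 10)
10) "10011111100"  (len 11)
11) "0011111100111"  (len 13)
12) "011111100111"  (len 12)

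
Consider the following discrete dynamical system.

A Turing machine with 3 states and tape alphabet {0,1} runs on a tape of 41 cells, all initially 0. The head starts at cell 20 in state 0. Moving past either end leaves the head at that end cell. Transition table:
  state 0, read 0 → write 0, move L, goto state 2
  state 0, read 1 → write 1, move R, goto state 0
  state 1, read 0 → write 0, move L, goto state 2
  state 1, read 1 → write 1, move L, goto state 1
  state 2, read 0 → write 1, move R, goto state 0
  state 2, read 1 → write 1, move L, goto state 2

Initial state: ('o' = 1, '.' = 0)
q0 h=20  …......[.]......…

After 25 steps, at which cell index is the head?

15

gen 0: q0 h=20  …......[.]......…
gen 1: q2 h=19  …......[.]......…
gen 2: q0 h=20  ….....o[.]......…
gen 3: q2 h=19  …......[o]......…
gen 4: q2 h=18  …......[.]o.....…
gen 5: q0 h=19  ….....o[o]......…
gen 6: q0 h=20  …....oo[.]......…
gen 7: q2 h=19  ….....o[o]......…
gen 8: q2 h=18  …......[o]o.....…
gen 9: q2 h=17  …......[.]oo....…
gen 10: q0 h=18  ….....o[o]o.....…
gen 11: q0 h=19  …....oo[o]......…
gen 12: q0 h=20  …...ooo[.]......…
gen 13: q2 h=19  …....oo[o]......…
gen 14: q2 h=18  ….....o[o]o.....…
gen 15: q2 h=17  …......[o]oo....…
gen 16: q2 h=16  …......[.]ooo...…
gen 17: q0 h=17  ….....o[o]oo....…
gen 18: q0 h=18  …....oo[o]o.....…
gen 19: q0 h=19  …...ooo[o]......…
gen 20: q0 h=20  …..oooo[.]......…
gen 21: q2 h=19  …...ooo[o]......…
gen 22: q2 h=18  …....oo[o]o.....…
gen 23: q2 h=17  ….....o[o]oo....…
gen 24: q2 h=16  …......[o]ooo...…
gen 25: q2 h=15  …......[.]oooo..…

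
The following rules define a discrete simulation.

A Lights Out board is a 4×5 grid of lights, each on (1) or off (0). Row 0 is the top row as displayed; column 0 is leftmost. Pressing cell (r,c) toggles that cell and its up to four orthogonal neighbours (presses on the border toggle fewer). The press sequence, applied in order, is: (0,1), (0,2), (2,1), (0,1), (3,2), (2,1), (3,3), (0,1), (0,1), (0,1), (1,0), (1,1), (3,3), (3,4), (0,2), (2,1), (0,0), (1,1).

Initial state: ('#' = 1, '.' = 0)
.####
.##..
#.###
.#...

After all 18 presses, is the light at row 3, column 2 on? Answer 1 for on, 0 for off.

1

step 0: .####
.##..
#.###
.#...
step 1: #..##
..#..
#.###
.#...
step 2: ###.#
.....
#.###
.#...
step 3: ###.#
.#...
.#.##
.....
step 4: ....#
.....
.#.##
.....
step 5: ....#
.....
.####
.###.
step 6: ....#
.#...
#..##
..##.
step 7: ....#
.#...
#...#
....#
step 8: ###.#
.....
#...#
....#
step 9: ....#
.#...
#...#
....#
step 10: ###.#
.....
#...#
....#
step 11: .##.#
##...
....#
....#
step 12: ..#.#
..#..
.#..#
....#
step 13: ..#.#
..#..
.#.##
..##.
step 14: ..#.#
..#..
.#.#.
..#.#
step 15: .#.##
.....
.#.#.
..#.#
step 16: .#.##
.#...
#.##.
.##.#
step 17: #..##
##...
#.##.
.##.#
step 18: ##.##
..#..
####.
.##.#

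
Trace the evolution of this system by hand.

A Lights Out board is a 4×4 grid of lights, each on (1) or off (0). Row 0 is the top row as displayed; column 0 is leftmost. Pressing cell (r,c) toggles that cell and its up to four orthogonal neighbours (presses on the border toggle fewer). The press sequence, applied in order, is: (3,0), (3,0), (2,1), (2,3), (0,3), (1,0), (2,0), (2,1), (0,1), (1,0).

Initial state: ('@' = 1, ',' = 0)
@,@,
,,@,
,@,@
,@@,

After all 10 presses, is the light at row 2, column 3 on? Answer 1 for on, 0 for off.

0) @,@,
,,@,
,@,@
,@@,
1) @,@,
,,@,
@@,@
@,@,
2) @,@,
,,@,
,@,@
,@@,
3) @,@,
,@@,
@,@@
,,@,
4) @,@,
,@@@
@,,,
,,@@
5) @,,@
,@@,
@,,,
,,@@
6) ,,,@
@,@,
,,,,
,,@@
7) ,,,@
,,@,
@@,,
@,@@
8) ,,,@
,@@,
,,@,
@@@@
9) @@@@
,,@,
,,@,
@@@@
10) ,@@@
@@@,
@,@,
@@@@

0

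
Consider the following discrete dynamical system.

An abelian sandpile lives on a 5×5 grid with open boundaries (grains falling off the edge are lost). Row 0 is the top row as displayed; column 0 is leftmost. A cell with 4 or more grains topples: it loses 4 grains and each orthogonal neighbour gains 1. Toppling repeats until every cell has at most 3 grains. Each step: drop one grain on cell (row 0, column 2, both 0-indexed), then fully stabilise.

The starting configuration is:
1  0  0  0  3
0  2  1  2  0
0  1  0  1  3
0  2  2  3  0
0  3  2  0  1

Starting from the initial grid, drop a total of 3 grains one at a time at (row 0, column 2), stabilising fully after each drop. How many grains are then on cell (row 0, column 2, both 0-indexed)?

step 0: 1  0  0  0  3
0  2  1  2  0
0  1  0  1  3
0  2  2  3  0
0  3  2  0  1
step 1: 1  0  1  0  3
0  2  1  2  0
0  1  0  1  3
0  2  2  3  0
0  3  2  0  1
step 2: 1  0  2  0  3
0  2  1  2  0
0  1  0  1  3
0  2  2  3  0
0  3  2  0  1
step 3: 1  0  3  0  3
0  2  1  2  0
0  1  0  1  3
0  2  2  3  0
0  3  2  0  1

3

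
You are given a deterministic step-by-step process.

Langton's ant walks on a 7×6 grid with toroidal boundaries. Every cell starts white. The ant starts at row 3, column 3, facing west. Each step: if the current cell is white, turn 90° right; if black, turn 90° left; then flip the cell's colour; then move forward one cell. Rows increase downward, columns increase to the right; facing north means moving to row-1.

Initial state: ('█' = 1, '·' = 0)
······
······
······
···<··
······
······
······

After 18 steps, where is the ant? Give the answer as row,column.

0) ······
······
······
···<··
······
······
······
1) ······
······
···^··
···█··
······
······
······
2) ······
······
···█>·
···█··
······
······
······
3) ······
······
···██·
···█v·
······
······
······
4) ······
······
···██·
···<█·
······
······
······
5) ······
······
···██·
····█·
···v··
······
······
6) ······
······
···██·
····█·
··<█··
······
······
7) ······
······
···██·
··^·█·
··██··
······
······
8) ······
······
···██·
··█>█·
··██··
······
······
9) ······
······
···██·
··███·
··█v··
······
······
10) ······
······
···██·
··███·
··█·>·
······
······
11) ······
······
···██·
··███·
··█·█·
····v·
······
12) ······
······
···██·
··███·
··█·█·
···<█·
······
13) ······
······
···██·
··███·
··█^█·
···██·
······
14) ······
······
···██·
··███·
··██>·
···██·
······
15) ······
······
···██·
··██^·
··██··
···██·
······
16) ······
······
···██·
··█<··
··██··
···██·
······
17) ······
······
···██·
··█···
··█v··
···██·
······
18) ······
······
···██·
··█···
··█·>·
···██·
······

4,4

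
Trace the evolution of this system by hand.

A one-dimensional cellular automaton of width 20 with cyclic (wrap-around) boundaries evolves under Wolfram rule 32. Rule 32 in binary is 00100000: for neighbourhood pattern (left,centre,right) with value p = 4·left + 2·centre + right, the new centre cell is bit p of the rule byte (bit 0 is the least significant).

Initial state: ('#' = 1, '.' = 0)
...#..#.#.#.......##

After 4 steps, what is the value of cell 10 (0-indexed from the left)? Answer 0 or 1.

0

[0] ...#..#.#.#.......##
[1] .......#.#..........
[2] ........#...........
[3] ....................
[4] ....................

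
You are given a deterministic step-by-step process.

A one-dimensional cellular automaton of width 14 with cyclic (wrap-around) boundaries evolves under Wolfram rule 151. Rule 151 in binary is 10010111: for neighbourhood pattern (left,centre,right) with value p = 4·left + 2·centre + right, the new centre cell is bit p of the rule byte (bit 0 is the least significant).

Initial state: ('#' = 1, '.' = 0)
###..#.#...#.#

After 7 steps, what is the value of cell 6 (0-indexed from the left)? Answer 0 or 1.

t=0: ###..#.#...#.#
t=1: ##.###.#####..
t=2: ....#...###.##
t=3: ########.#....
t=4: .######..#####
t=5: ..####.##.###.
t=6: ##.##......#.#
t=7: #....#######..

1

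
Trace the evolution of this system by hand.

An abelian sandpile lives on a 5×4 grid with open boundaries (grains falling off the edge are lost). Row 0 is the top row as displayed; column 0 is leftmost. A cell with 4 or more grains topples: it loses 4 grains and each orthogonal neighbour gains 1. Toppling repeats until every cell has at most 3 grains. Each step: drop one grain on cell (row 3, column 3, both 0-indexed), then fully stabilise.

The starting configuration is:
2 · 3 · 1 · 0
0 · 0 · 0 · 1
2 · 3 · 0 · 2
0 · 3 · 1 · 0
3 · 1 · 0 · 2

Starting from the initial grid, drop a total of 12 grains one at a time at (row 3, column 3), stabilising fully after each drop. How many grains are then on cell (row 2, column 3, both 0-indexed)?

1

step 0: 2 · 3 · 1 · 0
0 · 0 · 0 · 1
2 · 3 · 0 · 2
0 · 3 · 1 · 0
3 · 1 · 0 · 2
step 1: 2 · 3 · 1 · 0
0 · 0 · 0 · 1
2 · 3 · 0 · 2
0 · 3 · 1 · 1
3 · 1 · 0 · 2
step 2: 2 · 3 · 1 · 0
0 · 0 · 0 · 1
2 · 3 · 0 · 2
0 · 3 · 1 · 2
3 · 1 · 0 · 2
step 3: 2 · 3 · 1 · 0
0 · 0 · 0 · 1
2 · 3 · 0 · 2
0 · 3 · 1 · 3
3 · 1 · 0 · 2
step 4: 2 · 3 · 1 · 0
0 · 0 · 0 · 1
2 · 3 · 0 · 3
0 · 3 · 2 · 0
3 · 1 · 0 · 3
step 5: 2 · 3 · 1 · 0
0 · 0 · 0 · 1
2 · 3 · 0 · 3
0 · 3 · 2 · 1
3 · 1 · 0 · 3
step 6: 2 · 3 · 1 · 0
0 · 0 · 0 · 1
2 · 3 · 0 · 3
0 · 3 · 2 · 2
3 · 1 · 0 · 3
step 7: 2 · 3 · 1 · 0
0 · 0 · 0 · 1
2 · 3 · 0 · 3
0 · 3 · 2 · 3
3 · 1 · 0 · 3
step 8: 2 · 3 · 1 · 0
0 · 0 · 0 · 2
2 · 3 · 1 · 0
0 · 3 · 3 · 2
3 · 1 · 1 · 0
step 9: 2 · 3 · 1 · 0
0 · 0 · 0 · 2
2 · 3 · 1 · 0
0 · 3 · 3 · 3
3 · 1 · 1 · 0
step 10: 2 · 3 · 1 · 0
0 · 1 · 0 · 2
3 · 0 · 3 · 1
1 · 1 · 1 · 1
3 · 2 · 2 · 1
step 11: 2 · 3 · 1 · 0
0 · 1 · 0 · 2
3 · 0 · 3 · 1
1 · 1 · 1 · 2
3 · 2 · 2 · 1
step 12: 2 · 3 · 1 · 0
0 · 1 · 0 · 2
3 · 0 · 3 · 1
1 · 1 · 1 · 3
3 · 2 · 2 · 1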